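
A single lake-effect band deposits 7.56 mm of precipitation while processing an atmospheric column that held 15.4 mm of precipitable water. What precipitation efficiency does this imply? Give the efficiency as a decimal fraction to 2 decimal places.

ε = precipitation / PW = 7.56 / 15.4 = 0.49.

ε ≈ 0.49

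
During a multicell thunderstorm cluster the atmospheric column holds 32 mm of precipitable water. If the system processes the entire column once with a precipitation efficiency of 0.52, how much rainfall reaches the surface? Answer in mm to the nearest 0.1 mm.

rainfall ≈ 16.6 mm

Rainfall = ε × PW = 0.52 × 32 = 16.6 mm.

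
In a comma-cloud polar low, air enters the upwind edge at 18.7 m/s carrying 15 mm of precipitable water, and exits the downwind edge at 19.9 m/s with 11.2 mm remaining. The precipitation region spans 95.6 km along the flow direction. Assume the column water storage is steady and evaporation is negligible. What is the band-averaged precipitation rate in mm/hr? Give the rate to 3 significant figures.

R ≈ 2.17 mm/hr

Column moisture flux per unit crosswind length is F = V × PW.
Inflow: F_in = 18.7 × 15 = 280.5 mm·m/s
Outflow: F_out = 19.9 × 11.2 = 222.88 mm·m/s
Steady-state rate R = (F_in − F_out)/L = (280.5 − 222.88) / 95600 m = 6.027e-04 mm/s.
R = 6.027e-04 × 3600 = 2.17 mm/hr.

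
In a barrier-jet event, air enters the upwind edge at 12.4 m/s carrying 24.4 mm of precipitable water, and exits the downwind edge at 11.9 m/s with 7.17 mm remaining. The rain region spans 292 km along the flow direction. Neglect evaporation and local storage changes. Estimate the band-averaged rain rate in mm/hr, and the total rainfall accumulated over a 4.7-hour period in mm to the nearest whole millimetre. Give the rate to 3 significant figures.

Column moisture flux per unit crosswind length is F = V × PW.
Inflow: F_in = 12.4 × 24.4 = 302.56 mm·m/s
Outflow: F_out = 11.9 × 7.17 = 85.323 mm·m/s
Steady-state rate R = (F_in − F_out)/L = (302.56 − 85.323) / 292000 m = 7.440e-04 mm/s.
R = 7.440e-04 × 3600 = 2.68 mm/hr.
Over 4.7 h: total = 2.68 × 4.7 = 12.596 ≈ 13 mm.

R ≈ 2.68 mm/hr; total ≈ 13 mm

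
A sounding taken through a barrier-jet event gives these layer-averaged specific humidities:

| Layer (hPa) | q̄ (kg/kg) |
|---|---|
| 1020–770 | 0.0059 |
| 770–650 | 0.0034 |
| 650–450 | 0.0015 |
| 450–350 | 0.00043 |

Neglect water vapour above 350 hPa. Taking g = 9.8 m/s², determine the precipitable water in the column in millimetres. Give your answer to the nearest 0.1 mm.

Precipitable water is the column-integrated vapour mass per unit area: PW = (1/g) Σ q̄ Δp, with q in kg/kg and Δp in Pa (1 kg/m² of water = 1 mm).
Layer 1020–770 hPa: Δp = 250 hPa = 25000 Pa, q̄ = 0.0059 kg/kg → 0.0059 × 25000 / 9.8 = 15.05 mm
Layer 770–650 hPa: Δp = 120 hPa = 12000 Pa, q̄ = 0.0034 kg/kg → 0.0034 × 12000 / 9.8 = 4.16 mm
Layer 650–450 hPa: Δp = 200 hPa = 20000 Pa, q̄ = 0.0015 kg/kg → 0.0015 × 20000 / 9.8 = 3.06 mm
Layer 450–350 hPa: Δp = 100 hPa = 10000 Pa, q̄ = 0.00043 kg/kg → 0.00043 × 10000 / 9.8 = 0.44 mm
PW = 15.05 + 4.16 + 3.06 + 0.44 = 22.71 ≈ 22.7 mm.

PW ≈ 22.7 mm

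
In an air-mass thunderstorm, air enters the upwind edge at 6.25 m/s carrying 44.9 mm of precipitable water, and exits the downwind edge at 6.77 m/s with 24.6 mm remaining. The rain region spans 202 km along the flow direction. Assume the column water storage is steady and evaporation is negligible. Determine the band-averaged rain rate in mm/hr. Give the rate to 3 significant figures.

R ≈ 2.03 mm/hr

Column moisture flux per unit crosswind length is F = V × PW.
Inflow: F_in = 6.25 × 44.9 = 280.625 mm·m/s
Outflow: F_out = 6.77 × 24.6 = 166.542 mm·m/s
Steady-state rate R = (F_in − F_out)/L = (280.625 − 166.542) / 202000 m = 5.648e-04 mm/s.
R = 5.648e-04 × 3600 = 2.03 mm/hr.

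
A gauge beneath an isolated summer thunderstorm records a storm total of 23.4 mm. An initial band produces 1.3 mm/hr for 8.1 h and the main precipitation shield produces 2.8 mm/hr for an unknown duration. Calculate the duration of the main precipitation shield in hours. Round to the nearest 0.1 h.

duration ≈ 4.6 h

Known phases: 1.3 × 8.1 = 10.53 mm.
Remaining depth = 23.4 − 10.53 = 12.87 mm.
Duration = 12.87 / 2.8 = 4.6 h.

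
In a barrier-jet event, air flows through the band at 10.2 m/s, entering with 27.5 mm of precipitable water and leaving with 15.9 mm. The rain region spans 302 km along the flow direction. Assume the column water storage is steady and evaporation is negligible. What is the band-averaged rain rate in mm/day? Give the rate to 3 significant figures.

Column moisture flux per unit crosswind length is F = V × PW.
Inflow: F_in = 10.2 × 27.5 = 280.5 mm·m/s
Outflow: F_out = 10.2 × 15.9 = 162.18 mm·m/s
Steady-state rate R = (F_in − F_out)/L = (280.5 − 162.18) / 302000 m = 3.918e-04 mm/s.
R = 3.918e-04 × 3600 × 24 = 33.9 mm/day.

R ≈ 33.9 mm/day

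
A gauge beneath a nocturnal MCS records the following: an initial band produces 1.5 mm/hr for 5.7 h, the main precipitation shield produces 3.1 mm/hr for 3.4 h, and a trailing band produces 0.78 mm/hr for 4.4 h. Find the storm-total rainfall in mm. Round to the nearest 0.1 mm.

Total = Σ Rᵢ Δtᵢ = 1.5 × 5.7 + 3.1 × 3.4 + 0.78 × 4.4
      = 8.55 + 10.54 + 3.432 = 22.5 mm.

total ≈ 22.5 mm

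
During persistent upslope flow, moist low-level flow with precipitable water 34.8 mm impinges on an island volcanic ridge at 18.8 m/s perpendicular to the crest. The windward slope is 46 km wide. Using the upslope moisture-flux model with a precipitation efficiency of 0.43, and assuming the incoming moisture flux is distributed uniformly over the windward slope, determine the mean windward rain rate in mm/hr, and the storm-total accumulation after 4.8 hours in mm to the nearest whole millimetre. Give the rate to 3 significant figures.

R ≈ 22.0 mm/hr; total ≈ 106 mm

Incoming column moisture flux per unit ridge length: F = V × PW = 18.8 × 34.8 = 654.24 mm·m/s.
Spread over the 46 km slope with efficiency ε = 0.43: R = ε·F/W = 0.43 × 654.24 / 46000 m = 6.116e-03 mm/s.
R = 6.116e-03 × 3600 = 22.0 mm/hr.
Over 4.8 h: total = 22.0 × 4.8 = 105.6 ≈ 106 mm.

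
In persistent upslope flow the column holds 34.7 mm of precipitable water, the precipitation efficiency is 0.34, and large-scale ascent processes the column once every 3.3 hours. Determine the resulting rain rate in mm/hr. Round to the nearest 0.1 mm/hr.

R ≈ 3.6 mm/hr

Each overturning extracts ε × PW = 0.34 × 34.7 = 11.798 mm.
Rate = ε·PW / τ = 11.798 / 3.3 h = 3.6 mm/hr.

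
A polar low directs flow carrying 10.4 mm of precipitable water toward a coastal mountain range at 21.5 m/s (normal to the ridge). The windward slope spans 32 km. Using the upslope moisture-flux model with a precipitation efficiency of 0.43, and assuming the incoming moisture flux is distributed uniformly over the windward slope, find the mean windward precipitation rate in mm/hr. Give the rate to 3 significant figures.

Incoming column moisture flux per unit ridge length: F = V × PW = 21.5 × 10.4 = 223.6 mm·m/s.
Spread over the 32 km slope with efficiency ε = 0.43: R = ε·F/W = 0.43 × 223.6 / 32000 m = 3.005e-03 mm/s.
R = 3.005e-03 × 3600 = 10.8 mm/hr.

R ≈ 10.8 mm/hr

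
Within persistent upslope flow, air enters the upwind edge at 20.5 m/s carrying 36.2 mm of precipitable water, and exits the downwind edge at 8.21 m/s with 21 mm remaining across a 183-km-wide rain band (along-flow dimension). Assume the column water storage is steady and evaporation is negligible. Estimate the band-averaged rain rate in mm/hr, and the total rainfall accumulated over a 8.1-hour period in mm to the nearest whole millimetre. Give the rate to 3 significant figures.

R ≈ 11.2 mm/hr; total ≈ 91 mm

Column moisture flux per unit crosswind length is F = V × PW.
Inflow: F_in = 20.5 × 36.2 = 742.1 mm·m/s
Outflow: F_out = 8.21 × 21 = 172.41 mm·m/s
Steady-state rate R = (F_in − F_out)/L = (742.1 − 172.41) / 183000 m = 3.113e-03 mm/s.
R = 3.113e-03 × 3600 = 11.2 mm/hr.
Over 8.1 h: total = 11.2 × 8.1 = 90.72 ≈ 91 mm.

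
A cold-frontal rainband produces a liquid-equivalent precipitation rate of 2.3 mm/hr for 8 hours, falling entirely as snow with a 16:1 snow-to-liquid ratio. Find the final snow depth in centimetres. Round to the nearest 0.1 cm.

Liquid-equivalent depth = 2.3 × 8 = 18.4 mm.
Snow depth = 18.4 mm × 16 = 294.4 mm = 29.4 cm.

snow depth ≈ 29.4 cm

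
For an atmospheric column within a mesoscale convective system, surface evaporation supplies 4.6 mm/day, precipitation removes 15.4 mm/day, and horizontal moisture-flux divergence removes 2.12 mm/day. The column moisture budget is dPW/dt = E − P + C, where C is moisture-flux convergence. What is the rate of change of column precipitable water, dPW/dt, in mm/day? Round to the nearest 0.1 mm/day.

dPW/dt = E − P + C = 4.6 − 15.4 + (-2.12) = -12.9 mm/day.

dPW/dt ≈ -12.9 mm/day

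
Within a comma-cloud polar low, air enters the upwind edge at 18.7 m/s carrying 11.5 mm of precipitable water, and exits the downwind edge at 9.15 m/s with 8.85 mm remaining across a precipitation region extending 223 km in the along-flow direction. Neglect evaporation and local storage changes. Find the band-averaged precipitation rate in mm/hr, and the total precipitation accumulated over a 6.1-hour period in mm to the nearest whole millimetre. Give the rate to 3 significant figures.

Column moisture flux per unit crosswind length is F = V × PW.
Inflow: F_in = 18.7 × 11.5 = 215.05 mm·m/s
Outflow: F_out = 9.15 × 8.85 = 80.9775 mm·m/s
Steady-state rate R = (F_in − F_out)/L = (215.05 − 80.9775) / 223000 m = 6.012e-04 mm/s.
R = 6.012e-04 × 3600 = 2.16 mm/hr.
Over 6.1 h: total = 2.16 × 6.1 = 13.176 ≈ 13 mm.

R ≈ 2.16 mm/hr; total ≈ 13 mm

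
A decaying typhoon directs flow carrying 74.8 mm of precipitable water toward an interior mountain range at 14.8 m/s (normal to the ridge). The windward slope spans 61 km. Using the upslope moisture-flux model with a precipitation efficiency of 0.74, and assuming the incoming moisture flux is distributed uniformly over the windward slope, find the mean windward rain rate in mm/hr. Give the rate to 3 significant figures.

R ≈ 48.3 mm/hr

Incoming column moisture flux per unit ridge length: F = V × PW = 14.8 × 74.8 = 1107.04 mm·m/s.
Spread over the 61 km slope with efficiency ε = 0.74: R = ε·F/W = 0.74 × 1107.04 / 61000 m = 1.343e-02 mm/s.
R = 1.343e-02 × 3600 = 48.3 mm/hr.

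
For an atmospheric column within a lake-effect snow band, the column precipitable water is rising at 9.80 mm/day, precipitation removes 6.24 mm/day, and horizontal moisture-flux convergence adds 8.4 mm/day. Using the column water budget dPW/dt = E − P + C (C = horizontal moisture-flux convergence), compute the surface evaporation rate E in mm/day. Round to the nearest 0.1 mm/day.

dPW/dt = +9.80 mm/day.
E = dPW/dt + P − C = (+9.80) + 6.24 − (8.4) = 7.6 mm/day.

E ≈ 7.6 mm/day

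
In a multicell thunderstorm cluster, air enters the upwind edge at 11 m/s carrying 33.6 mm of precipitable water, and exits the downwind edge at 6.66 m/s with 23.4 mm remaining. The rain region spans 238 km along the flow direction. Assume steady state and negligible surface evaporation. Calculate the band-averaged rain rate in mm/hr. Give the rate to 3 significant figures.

R ≈ 3.23 mm/hr

Column moisture flux per unit crosswind length is F = V × PW.
Inflow: F_in = 11 × 33.6 = 369.6 mm·m/s
Outflow: F_out = 6.66 × 23.4 = 155.844 mm·m/s
Steady-state rate R = (F_in − F_out)/L = (369.6 − 155.844) / 238000 m = 8.981e-04 mm/s.
R = 8.981e-04 × 3600 = 3.23 mm/hr.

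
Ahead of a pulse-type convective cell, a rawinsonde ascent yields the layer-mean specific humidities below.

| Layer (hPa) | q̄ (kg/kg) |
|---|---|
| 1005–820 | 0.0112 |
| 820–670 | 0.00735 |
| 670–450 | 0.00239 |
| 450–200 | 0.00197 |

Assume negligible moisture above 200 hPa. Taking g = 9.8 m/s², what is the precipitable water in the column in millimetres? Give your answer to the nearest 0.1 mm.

PW ≈ 42.8 mm

Precipitable water is the column-integrated vapour mass per unit area: PW = (1/g) Σ q̄ Δp, with q in kg/kg and Δp in Pa (1 kg/m² of water = 1 mm).
Layer 1005–820 hPa: Δp = 185 hPa = 18500 Pa, q̄ = 0.0112 kg/kg → 0.0112 × 18500 / 9.8 = 21.14 mm
Layer 820–670 hPa: Δp = 150 hPa = 15000 Pa, q̄ = 0.00735 kg/kg → 0.00735 × 15000 / 9.8 = 11.25 mm
Layer 670–450 hPa: Δp = 220 hPa = 22000 Pa, q̄ = 0.00239 kg/kg → 0.00239 × 22000 / 9.8 = 5.37 mm
Layer 450–200 hPa: Δp = 250 hPa = 25000 Pa, q̄ = 0.00197 kg/kg → 0.00197 × 25000 / 9.8 = 5.03 mm
PW = 21.14 + 11.25 + 5.37 + 5.03 = 42.79 ≈ 42.8 mm.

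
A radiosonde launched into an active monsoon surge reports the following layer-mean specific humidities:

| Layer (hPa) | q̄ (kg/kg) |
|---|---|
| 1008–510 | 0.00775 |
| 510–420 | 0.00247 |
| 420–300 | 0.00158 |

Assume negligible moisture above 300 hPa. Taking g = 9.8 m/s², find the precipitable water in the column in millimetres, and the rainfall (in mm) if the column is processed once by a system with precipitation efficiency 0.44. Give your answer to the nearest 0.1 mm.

PW ≈ 43.6 mm; rainfall ≈ 19.2 mm

Precipitable water is the column-integrated vapour mass per unit area: PW = (1/g) Σ q̄ Δp, with q in kg/kg and Δp in Pa (1 kg/m² of water = 1 mm).
Layer 1008–510 hPa: Δp = 498 hPa = 49800 Pa, q̄ = 0.00775 kg/kg → 0.00775 × 49800 / 9.8 = 39.38 mm
Layer 510–420 hPa: Δp = 90 hPa = 9000 Pa, q̄ = 0.00247 kg/kg → 0.00247 × 9000 / 9.8 = 2.27 mm
Layer 420–300 hPa: Δp = 120 hPa = 12000 Pa, q̄ = 0.00158 kg/kg → 0.00158 × 12000 / 9.8 = 1.93 mm
PW = 39.38 + 2.27 + 1.93 = 43.58 ≈ 43.6 mm.
Rainfall = ε × PW = 0.44 × 43.6 = 19.2 mm.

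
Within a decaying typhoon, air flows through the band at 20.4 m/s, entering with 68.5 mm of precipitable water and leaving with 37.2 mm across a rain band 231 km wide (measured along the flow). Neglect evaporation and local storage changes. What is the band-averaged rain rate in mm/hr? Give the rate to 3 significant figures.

R ≈ 9.95 mm/hr

Column moisture flux per unit crosswind length is F = V × PW.
Inflow: F_in = 20.4 × 68.5 = 1397.4 mm·m/s
Outflow: F_out = 20.4 × 37.2 = 758.88 mm·m/s
Steady-state rate R = (F_in − F_out)/L = (1397.4 − 758.88) / 231000 m = 2.764e-03 mm/s.
R = 2.764e-03 × 3600 = 9.95 mm/hr.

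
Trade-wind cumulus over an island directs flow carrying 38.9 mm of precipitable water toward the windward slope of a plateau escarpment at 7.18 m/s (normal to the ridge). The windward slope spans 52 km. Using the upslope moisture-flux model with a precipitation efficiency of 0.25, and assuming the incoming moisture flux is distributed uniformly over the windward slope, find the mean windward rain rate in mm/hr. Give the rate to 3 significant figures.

R ≈ 4.83 mm/hr

Incoming column moisture flux per unit ridge length: F = V × PW = 7.18 × 38.9 = 279.302 mm·m/s.
Spread over the 52 km slope with efficiency ε = 0.25: R = ε·F/W = 0.25 × 279.302 / 52000 m = 1.343e-03 mm/s.
R = 1.343e-03 × 3600 = 4.83 mm/hr.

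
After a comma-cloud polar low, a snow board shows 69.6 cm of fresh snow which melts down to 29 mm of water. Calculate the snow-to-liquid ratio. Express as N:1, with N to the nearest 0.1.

ratio ≈ 24.0

Ratio = snow depth / SWE = 696 mm / 29 mm = 24.0, i.e. 24.0:1.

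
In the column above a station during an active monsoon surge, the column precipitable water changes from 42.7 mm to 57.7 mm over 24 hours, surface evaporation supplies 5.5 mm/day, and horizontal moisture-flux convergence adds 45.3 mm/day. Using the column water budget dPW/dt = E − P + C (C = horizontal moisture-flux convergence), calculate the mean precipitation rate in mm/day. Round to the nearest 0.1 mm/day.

P ≈ 35.8 mm/day

dPW/dt = (57.7 − 42.7) mm / (24/24 day) = +15.000 mm/day.
P = E + C − dPW/dt = 5.5 + (45.3) − (+15.000) = 35.8 mm/day.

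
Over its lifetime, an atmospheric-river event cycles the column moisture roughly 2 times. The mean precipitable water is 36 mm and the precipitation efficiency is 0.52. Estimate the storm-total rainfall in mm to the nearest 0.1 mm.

Each cycle deposits ε × PW = 0.52 × 36 = 18.72 mm.
Over 2 cycles: 2 × 18.72 = 37.4 mm.

rainfall ≈ 37.4 mm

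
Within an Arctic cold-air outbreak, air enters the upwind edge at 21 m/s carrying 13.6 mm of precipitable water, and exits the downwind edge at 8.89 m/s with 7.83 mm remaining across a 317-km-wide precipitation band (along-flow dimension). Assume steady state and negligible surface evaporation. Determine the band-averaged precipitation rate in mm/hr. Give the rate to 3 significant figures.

R ≈ 2.45 mm/hr

Column moisture flux per unit crosswind length is F = V × PW.
Inflow: F_in = 21 × 13.6 = 285.6 mm·m/s
Outflow: F_out = 8.89 × 7.83 = 69.6087 mm·m/s
Steady-state rate R = (F_in − F_out)/L = (285.6 − 69.6087) / 317000 m = 6.814e-04 mm/s.
R = 6.814e-04 × 3600 = 2.45 mm/hr.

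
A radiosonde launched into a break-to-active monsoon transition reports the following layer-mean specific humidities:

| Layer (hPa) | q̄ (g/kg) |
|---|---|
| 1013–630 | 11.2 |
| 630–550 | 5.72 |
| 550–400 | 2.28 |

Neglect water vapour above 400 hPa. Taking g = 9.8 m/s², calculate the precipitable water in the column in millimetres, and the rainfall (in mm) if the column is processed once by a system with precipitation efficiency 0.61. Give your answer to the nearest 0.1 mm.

PW ≈ 51.9 mm; rainfall ≈ 31.7 mm

Precipitable water is the column-integrated vapour mass per unit area: PW = (1/g) Σ q̄ Δp, with q in kg/kg and Δp in Pa (1 kg/m² of water = 1 mm).
Layer 1013–630 hPa: Δp = 383 hPa = 38300 Pa, q̄ = 0.0112 kg/kg → 0.0112 × 38300 / 9.8 = 43.77 mm
Layer 630–550 hPa: Δp = 80 hPa = 8000 Pa, q̄ = 0.00572 kg/kg → 0.00572 × 8000 / 9.8 = 4.67 mm
Layer 550–400 hPa: Δp = 150 hPa = 15000 Pa, q̄ = 0.00228 kg/kg → 0.00228 × 15000 / 9.8 = 3.49 mm
PW = 43.77 + 4.67 + 3.49 = 51.93 ≈ 51.9 mm.
Rainfall = ε × PW = 0.61 × 51.9 = 31.7 mm.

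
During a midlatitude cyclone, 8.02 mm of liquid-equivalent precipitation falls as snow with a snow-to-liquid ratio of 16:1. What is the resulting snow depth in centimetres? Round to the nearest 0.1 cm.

snow depth ≈ 12.8 cm

Snow depth = liquid × ratio = 8.02 mm × 16 = 128.32 mm = 12.8 cm.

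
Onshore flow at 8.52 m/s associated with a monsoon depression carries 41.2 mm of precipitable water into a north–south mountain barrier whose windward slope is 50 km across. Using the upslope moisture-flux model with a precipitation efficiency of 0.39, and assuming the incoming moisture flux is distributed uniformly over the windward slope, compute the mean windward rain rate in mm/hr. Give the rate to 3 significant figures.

R ≈ 9.86 mm/hr

Incoming column moisture flux per unit ridge length: F = V × PW = 8.52 × 41.2 = 351.024 mm·m/s.
Spread over the 50 km slope with efficiency ε = 0.39: R = ε·F/W = 0.39 × 351.024 / 50000 m = 2.738e-03 mm/s.
R = 2.738e-03 × 3600 = 9.86 mm/hr.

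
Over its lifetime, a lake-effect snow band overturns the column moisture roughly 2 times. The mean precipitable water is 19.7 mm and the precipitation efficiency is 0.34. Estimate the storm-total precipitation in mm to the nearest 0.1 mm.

Each cycle deposits ε × PW = 0.34 × 19.7 = 6.698 mm.
Over 2 cycles: 2 × 6.698 = 13.4 mm.

precipitation ≈ 13.4 mm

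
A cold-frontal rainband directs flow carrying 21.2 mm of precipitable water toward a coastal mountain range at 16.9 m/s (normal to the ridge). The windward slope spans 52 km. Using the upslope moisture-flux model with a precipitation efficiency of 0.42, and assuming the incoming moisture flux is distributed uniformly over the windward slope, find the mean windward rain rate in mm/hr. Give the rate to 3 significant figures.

R ≈ 10.4 mm/hr

Incoming column moisture flux per unit ridge length: F = V × PW = 16.9 × 21.2 = 358.28 mm·m/s.
Spread over the 52 km slope with efficiency ε = 0.42: R = ε·F/W = 0.42 × 358.28 / 52000 m = 2.894e-03 mm/s.
R = 2.894e-03 × 3600 = 10.4 mm/hr.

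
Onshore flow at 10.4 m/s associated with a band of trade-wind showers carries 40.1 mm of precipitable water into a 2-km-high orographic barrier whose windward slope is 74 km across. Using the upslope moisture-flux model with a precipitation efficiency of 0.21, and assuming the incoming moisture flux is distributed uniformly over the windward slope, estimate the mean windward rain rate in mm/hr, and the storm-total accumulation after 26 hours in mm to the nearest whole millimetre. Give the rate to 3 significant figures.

Incoming column moisture flux per unit ridge length: F = V × PW = 10.4 × 40.1 = 417.04 mm·m/s.
Spread over the 74 km slope with efficiency ε = 0.21: R = ε·F/W = 0.21 × 417.04 / 74000 m = 1.183e-03 mm/s.
R = 1.183e-03 × 3600 = 4.26 mm/hr.
Over 26 h: total = 4.26 × 26 = 110.76 ≈ 111 mm.

R ≈ 4.26 mm/hr; total ≈ 111 mm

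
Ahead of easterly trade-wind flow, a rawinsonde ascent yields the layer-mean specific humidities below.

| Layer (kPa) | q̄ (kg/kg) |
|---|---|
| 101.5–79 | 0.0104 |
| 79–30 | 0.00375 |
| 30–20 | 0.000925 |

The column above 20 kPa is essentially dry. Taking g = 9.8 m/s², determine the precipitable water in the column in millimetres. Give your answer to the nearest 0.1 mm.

PW ≈ 43.6 mm

Precipitable water is the column-integrated vapour mass per unit area: PW = (1/g) Σ q̄ Δp, with q in kg/kg and Δp in Pa (1 kg/m² of water = 1 mm).
Layer 101.5–79 kPa: Δp = 225 hPa = 22500 Pa, q̄ = 0.0104 kg/kg → 0.0104 × 22500 / 9.8 = 23.88 mm
Layer 79–30 kPa: Δp = 490 hPa = 49000 Pa, q̄ = 0.00375 kg/kg → 0.00375 × 49000 / 9.8 = 18.75 mm
Layer 30–20 kPa: Δp = 100 hPa = 10000 Pa, q̄ = 0.000925 kg/kg → 0.000925 × 10000 / 9.8 = 0.94 mm
PW = 23.88 + 18.75 + 0.94 = 43.57 ≈ 43.6 mm.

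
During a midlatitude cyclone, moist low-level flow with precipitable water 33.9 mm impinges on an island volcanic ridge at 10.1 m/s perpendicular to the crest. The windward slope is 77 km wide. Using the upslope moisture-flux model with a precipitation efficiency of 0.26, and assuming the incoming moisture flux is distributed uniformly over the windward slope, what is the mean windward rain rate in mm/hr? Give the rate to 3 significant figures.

Incoming column moisture flux per unit ridge length: F = V × PW = 10.1 × 33.9 = 342.39 mm·m/s.
Spread over the 77 km slope with efficiency ε = 0.26: R = ε·F/W = 0.26 × 342.39 / 77000 m = 1.156e-03 mm/s.
R = 1.156e-03 × 3600 = 4.16 mm/hr.

R ≈ 4.16 mm/hr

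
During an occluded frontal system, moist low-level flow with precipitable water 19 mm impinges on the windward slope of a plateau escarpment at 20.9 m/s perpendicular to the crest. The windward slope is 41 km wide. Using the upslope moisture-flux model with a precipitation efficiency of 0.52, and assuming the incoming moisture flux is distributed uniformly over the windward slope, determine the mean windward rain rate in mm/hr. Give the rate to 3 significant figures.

Incoming column moisture flux per unit ridge length: F = V × PW = 20.9 × 19 = 397.1 mm·m/s.
Spread over the 41 km slope with efficiency ε = 0.52: R = ε·F/W = 0.52 × 397.1 / 41000 m = 5.036e-03 mm/s.
R = 5.036e-03 × 3600 = 18.1 mm/hr.

R ≈ 18.1 mm/hr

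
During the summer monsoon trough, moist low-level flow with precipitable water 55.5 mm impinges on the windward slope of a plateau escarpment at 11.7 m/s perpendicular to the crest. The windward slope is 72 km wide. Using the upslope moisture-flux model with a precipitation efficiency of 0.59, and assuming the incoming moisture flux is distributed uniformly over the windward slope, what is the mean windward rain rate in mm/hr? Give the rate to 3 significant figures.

Incoming column moisture flux per unit ridge length: F = V × PW = 11.7 × 55.5 = 649.35 mm·m/s.
Spread over the 72 km slope with efficiency ε = 0.59: R = ε·F/W = 0.59 × 649.35 / 72000 m = 5.321e-03 mm/s.
R = 5.321e-03 × 3600 = 19.2 mm/hr.

R ≈ 19.2 mm/hr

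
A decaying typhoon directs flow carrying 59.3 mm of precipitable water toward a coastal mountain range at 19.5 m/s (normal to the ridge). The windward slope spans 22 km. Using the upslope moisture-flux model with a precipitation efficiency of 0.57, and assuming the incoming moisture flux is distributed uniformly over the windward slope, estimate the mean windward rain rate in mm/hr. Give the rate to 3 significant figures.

Incoming column moisture flux per unit ridge length: F = V × PW = 19.5 × 59.3 = 1156.35 mm·m/s.
Spread over the 22 km slope with efficiency ε = 0.57: R = ε·F/W = 0.57 × 1156.35 / 22000 m = 2.996e-02 mm/s.
R = 2.996e-02 × 3600 = 108 mm/hr.

R ≈ 108 mm/hr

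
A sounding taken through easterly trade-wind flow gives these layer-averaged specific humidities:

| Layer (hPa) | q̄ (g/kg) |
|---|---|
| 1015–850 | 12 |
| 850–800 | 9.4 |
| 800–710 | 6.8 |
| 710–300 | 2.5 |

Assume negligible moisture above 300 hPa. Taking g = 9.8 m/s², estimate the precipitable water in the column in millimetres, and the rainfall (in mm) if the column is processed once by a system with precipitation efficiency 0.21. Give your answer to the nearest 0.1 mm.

PW ≈ 41.7 mm; rainfall ≈ 8.8 mm

Precipitable water is the column-integrated vapour mass per unit area: PW = (1/g) Σ q̄ Δp, with q in kg/kg and Δp in Pa (1 kg/m² of water = 1 mm).
Layer 1015–850 hPa: Δp = 165 hPa = 16500 Pa, q̄ = 0.012 kg/kg → 0.012 × 16500 / 9.8 = 20.20 mm
Layer 850–800 hPa: Δp = 50 hPa = 5000 Pa, q̄ = 0.0094 kg/kg → 0.0094 × 5000 / 9.8 = 4.80 mm
Layer 800–710 hPa: Δp = 90 hPa = 9000 Pa, q̄ = 0.0068 kg/kg → 0.0068 × 9000 / 9.8 = 6.24 mm
Layer 710–300 hPa: Δp = 410 hPa = 41000 Pa, q̄ = 0.0025 kg/kg → 0.0025 × 41000 / 9.8 = 10.46 mm
PW = 20.20 + 4.80 + 6.24 + 10.46 = 41.70 ≈ 41.7 mm.
Rainfall = ε × PW = 0.21 × 41.7 = 8.8 mm.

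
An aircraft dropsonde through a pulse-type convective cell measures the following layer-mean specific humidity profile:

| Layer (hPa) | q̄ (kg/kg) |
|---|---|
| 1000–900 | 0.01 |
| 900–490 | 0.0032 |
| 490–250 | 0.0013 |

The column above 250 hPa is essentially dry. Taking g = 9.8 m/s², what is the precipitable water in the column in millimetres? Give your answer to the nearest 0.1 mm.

Precipitable water is the column-integrated vapour mass per unit area: PW = (1/g) Σ q̄ Δp, with q in kg/kg and Δp in Pa (1 kg/m² of water = 1 mm).
Layer 1000–900 hPa: Δp = 100 hPa = 10000 Pa, q̄ = 0.01 kg/kg → 0.01 × 10000 / 9.8 = 10.20 mm
Layer 900–490 hPa: Δp = 410 hPa = 41000 Pa, q̄ = 0.0032 kg/kg → 0.0032 × 41000 / 9.8 = 13.39 mm
Layer 490–250 hPa: Δp = 240 hPa = 24000 Pa, q̄ = 0.0013 kg/kg → 0.0013 × 24000 / 9.8 = 3.18 mm
PW = 10.20 + 13.39 + 3.18 = 26.77 ≈ 26.8 mm.

PW ≈ 26.8 mm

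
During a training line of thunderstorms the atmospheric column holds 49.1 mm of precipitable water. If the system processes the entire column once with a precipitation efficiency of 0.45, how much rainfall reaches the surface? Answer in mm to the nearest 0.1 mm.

Rainfall = ε × PW = 0.45 × 49.1 = 22.1 mm.

rainfall ≈ 22.1 mm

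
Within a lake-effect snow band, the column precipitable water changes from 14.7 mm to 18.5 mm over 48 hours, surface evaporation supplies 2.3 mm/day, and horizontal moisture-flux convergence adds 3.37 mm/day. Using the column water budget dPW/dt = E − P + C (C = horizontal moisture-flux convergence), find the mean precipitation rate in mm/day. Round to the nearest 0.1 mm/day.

dPW/dt = (18.5 − 14.7) mm / (48/24 day) = +1.900 mm/day.
P = E + C − dPW/dt = 2.3 + (3.37) − (+1.900) = 3.8 mm/day.

P ≈ 3.8 mm/day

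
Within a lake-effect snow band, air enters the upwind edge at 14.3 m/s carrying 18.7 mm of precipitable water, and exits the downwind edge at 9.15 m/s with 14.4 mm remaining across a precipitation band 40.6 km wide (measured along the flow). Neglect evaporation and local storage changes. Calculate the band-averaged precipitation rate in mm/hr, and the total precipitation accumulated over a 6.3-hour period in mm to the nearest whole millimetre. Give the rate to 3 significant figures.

Column moisture flux per unit crosswind length is F = V × PW.
Inflow: F_in = 14.3 × 18.7 = 267.41 mm·m/s
Outflow: F_out = 9.15 × 14.4 = 131.76 mm·m/s
Steady-state rate R = (F_in − F_out)/L = (267.41 − 131.76) / 40600 m = 3.341e-03 mm/s.
R = 3.341e-03 × 3600 = 12.0 mm/hr.
Over 6.3 h: total = 12.0 × 6.3 = 75.6 ≈ 76 mm.

R ≈ 12.0 mm/hr; total ≈ 76 mm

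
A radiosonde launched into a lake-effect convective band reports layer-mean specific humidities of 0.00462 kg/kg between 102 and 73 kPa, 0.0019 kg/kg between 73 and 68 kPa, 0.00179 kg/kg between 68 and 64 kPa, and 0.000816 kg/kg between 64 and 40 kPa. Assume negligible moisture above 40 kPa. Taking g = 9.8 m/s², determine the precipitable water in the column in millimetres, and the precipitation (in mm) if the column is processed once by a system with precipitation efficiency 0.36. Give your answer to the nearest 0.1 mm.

PW ≈ 17.4 mm; precipitation ≈ 6.3 mm

Precipitable water is the column-integrated vapour mass per unit area: PW = (1/g) Σ q̄ Δp, with q in kg/kg and Δp in Pa (1 kg/m² of water = 1 mm).
Layer 102–73 kPa: Δp = 290 hPa = 29000 Pa, q̄ = 0.00462 kg/kg → 0.00462 × 29000 / 9.8 = 13.67 mm
Layer 73–68 kPa: Δp = 50 hPa = 5000 Pa, q̄ = 0.0019 kg/kg → 0.0019 × 5000 / 9.8 = 0.97 mm
Layer 68–64 kPa: Δp = 40 hPa = 4000 Pa, q̄ = 0.00179 kg/kg → 0.00179 × 4000 / 9.8 = 0.73 mm
Layer 64–40 kPa: Δp = 240 hPa = 24000 Pa, q̄ = 0.000816 kg/kg → 0.000816 × 24000 / 9.8 = 2.00 mm
PW = 13.67 + 0.97 + 0.73 + 2.00 = 17.37 ≈ 17.4 mm.
Precipitation = ε × PW = 0.36 × 17.4 = 6.3 mm.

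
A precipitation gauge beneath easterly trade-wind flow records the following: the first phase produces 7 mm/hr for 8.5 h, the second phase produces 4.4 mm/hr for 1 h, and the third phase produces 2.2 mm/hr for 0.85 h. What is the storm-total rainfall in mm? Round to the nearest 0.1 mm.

Total = Σ Rᵢ Δtᵢ = 7 × 8.5 + 4.4 × 1 + 2.2 × 0.85
      = 59.5 + 4.4 + 1.87 = 65.8 mm.

total ≈ 65.8 mm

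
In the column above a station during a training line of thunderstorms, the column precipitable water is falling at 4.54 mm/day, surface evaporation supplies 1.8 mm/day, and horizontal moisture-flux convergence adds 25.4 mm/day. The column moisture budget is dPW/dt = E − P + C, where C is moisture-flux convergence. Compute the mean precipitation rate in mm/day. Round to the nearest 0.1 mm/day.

dPW/dt = -4.54 mm/day.
P = E + C − dPW/dt = 1.8 + (25.4) − (-4.54) = 31.7 mm/day.

P ≈ 31.7 mm/day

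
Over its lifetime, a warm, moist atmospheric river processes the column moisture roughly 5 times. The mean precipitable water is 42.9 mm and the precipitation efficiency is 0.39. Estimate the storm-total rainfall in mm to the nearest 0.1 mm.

Each cycle deposits ε × PW = 0.39 × 42.9 = 16.731 mm.
Over 5 cycles: 5 × 16.731 = 83.7 mm.

rainfall ≈ 83.7 mm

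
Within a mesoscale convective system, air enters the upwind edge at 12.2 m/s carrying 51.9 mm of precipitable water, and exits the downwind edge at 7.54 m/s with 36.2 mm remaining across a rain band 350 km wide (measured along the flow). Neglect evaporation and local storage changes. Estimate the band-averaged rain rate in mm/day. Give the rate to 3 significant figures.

R ≈ 88.9 mm/day

Column moisture flux per unit crosswind length is F = V × PW.
Inflow: F_in = 12.2 × 51.9 = 633.18 mm·m/s
Outflow: F_out = 7.54 × 36.2 = 272.948 mm·m/s
Steady-state rate R = (F_in − F_out)/L = (633.18 − 272.948) / 350000 m = 1.029e-03 mm/s.
R = 1.029e-03 × 3600 × 24 = 88.9 mm/day.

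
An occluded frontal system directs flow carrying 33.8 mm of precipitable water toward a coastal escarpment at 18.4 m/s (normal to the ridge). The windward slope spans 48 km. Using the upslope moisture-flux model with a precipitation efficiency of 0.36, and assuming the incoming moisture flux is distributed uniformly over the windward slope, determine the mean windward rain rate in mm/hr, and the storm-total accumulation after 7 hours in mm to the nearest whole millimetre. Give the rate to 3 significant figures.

Incoming column moisture flux per unit ridge length: F = V × PW = 18.4 × 33.8 = 621.92 mm·m/s.
Spread over the 48 km slope with efficiency ε = 0.36: R = ε·F/W = 0.36 × 621.92 / 48000 m = 4.664e-03 mm/s.
R = 4.664e-03 × 3600 = 16.8 mm/hr.
Over 7 h: total = 16.8 × 7 = 117.6 ≈ 118 mm.

R ≈ 16.8 mm/hr; total ≈ 118 mm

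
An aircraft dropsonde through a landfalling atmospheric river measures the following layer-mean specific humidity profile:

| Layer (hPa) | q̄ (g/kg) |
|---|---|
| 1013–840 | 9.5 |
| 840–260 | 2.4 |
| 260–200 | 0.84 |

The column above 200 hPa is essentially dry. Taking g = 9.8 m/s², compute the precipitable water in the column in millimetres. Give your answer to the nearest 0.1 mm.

PW ≈ 31.5 mm

Precipitable water is the column-integrated vapour mass per unit area: PW = (1/g) Σ q̄ Δp, with q in kg/kg and Δp in Pa (1 kg/m² of water = 1 mm).
Layer 1013–840 hPa: Δp = 173 hPa = 17300 Pa, q̄ = 0.0095 kg/kg → 0.0095 × 17300 / 9.8 = 16.77 mm
Layer 840–260 hPa: Δp = 580 hPa = 58000 Pa, q̄ = 0.0024 kg/kg → 0.0024 × 58000 / 9.8 = 14.20 mm
Layer 260–200 hPa: Δp = 60 hPa = 6000 Pa, q̄ = 0.00084 kg/kg → 0.00084 × 6000 / 9.8 = 0.51 mm
PW = 16.77 + 14.20 + 0.51 = 31.48 ≈ 31.5 mm.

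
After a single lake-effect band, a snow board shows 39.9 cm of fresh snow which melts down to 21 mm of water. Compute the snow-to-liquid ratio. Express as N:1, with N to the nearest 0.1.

Ratio = snow depth / SWE = 399 mm / 21 mm = 19.0, i.e. 19.0:1.

ratio ≈ 19.0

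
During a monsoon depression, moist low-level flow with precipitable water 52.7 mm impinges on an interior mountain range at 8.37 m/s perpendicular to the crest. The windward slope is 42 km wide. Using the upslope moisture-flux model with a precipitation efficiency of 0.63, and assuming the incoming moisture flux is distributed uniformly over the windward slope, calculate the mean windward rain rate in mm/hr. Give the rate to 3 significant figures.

Incoming column moisture flux per unit ridge length: F = V × PW = 8.37 × 52.7 = 441.099 mm·m/s.
Spread over the 42 km slope with efficiency ε = 0.63: R = ε·F/W = 0.63 × 441.099 / 42000 m = 6.616e-03 mm/s.
R = 6.616e-03 × 3600 = 23.8 mm/hr.

R ≈ 23.8 mm/hr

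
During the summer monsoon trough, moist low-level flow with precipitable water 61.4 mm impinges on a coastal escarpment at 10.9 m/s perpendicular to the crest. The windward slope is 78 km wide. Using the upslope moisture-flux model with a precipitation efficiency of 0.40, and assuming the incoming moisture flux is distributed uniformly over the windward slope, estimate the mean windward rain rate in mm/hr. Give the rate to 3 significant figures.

R ≈ 12.4 mm/hr

Incoming column moisture flux per unit ridge length: F = V × PW = 10.9 × 61.4 = 669.26 mm·m/s.
Spread over the 78 km slope with efficiency ε = 0.40: R = ε·F/W = 0.40 × 669.26 / 78000 m = 3.432e-03 mm/s.
R = 3.432e-03 × 3600 = 12.4 mm/hr.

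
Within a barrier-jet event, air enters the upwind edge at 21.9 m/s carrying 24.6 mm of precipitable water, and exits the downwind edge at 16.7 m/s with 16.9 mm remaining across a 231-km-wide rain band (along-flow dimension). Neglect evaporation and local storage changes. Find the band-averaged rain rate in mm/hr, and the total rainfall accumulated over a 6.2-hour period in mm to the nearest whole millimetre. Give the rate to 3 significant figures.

Column moisture flux per unit crosswind length is F = V × PW.
Inflow: F_in = 21.9 × 24.6 = 538.74 mm·m/s
Outflow: F_out = 16.7 × 16.9 = 282.23 mm·m/s
Steady-state rate R = (F_in − F_out)/L = (538.74 − 282.23) / 231000 m = 1.110e-03 mm/s.
R = 1.110e-03 × 3600 = 4.00 mm/hr.
Over 6.2 h: total = 4.00 × 6.2 = 24.8 ≈ 25 mm.

R ≈ 4.00 mm/hr; total ≈ 25 mm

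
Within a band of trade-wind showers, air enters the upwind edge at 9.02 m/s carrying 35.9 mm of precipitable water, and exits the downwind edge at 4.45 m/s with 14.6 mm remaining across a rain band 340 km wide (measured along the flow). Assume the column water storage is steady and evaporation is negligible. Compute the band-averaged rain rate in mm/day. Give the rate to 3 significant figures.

Column moisture flux per unit crosswind length is F = V × PW.
Inflow: F_in = 9.02 × 35.9 = 323.818 mm·m/s
Outflow: F_out = 4.45 × 14.6 = 64.97 mm·m/s
Steady-state rate R = (F_in − F_out)/L = (323.818 − 64.97) / 340000 m = 7.613e-04 mm/s.
R = 7.613e-04 × 3600 × 24 = 65.8 mm/day.

R ≈ 65.8 mm/day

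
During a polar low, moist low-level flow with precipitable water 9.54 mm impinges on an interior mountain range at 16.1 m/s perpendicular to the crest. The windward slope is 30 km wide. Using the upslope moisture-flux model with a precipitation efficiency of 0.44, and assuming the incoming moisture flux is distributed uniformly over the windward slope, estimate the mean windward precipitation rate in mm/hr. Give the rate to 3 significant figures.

R ≈ 8.11 mm/hr

Incoming column moisture flux per unit ridge length: F = V × PW = 16.1 × 9.54 = 153.594 mm·m/s.
Spread over the 30 km slope with efficiency ε = 0.44: R = ε·F/W = 0.44 × 153.594 / 30000 m = 2.253e-03 mm/s.
R = 2.253e-03 × 3600 = 8.11 mm/hr.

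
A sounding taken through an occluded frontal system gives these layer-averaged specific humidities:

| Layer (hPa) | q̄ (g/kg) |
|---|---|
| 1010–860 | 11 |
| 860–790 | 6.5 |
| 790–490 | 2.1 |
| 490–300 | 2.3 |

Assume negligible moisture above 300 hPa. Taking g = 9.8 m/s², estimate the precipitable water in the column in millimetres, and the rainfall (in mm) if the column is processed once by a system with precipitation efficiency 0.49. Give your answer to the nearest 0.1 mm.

PW ≈ 32.4 mm; rainfall ≈ 15.9 mm

Precipitable water is the column-integrated vapour mass per unit area: PW = (1/g) Σ q̄ Δp, with q in kg/kg and Δp in Pa (1 kg/m² of water = 1 mm).
Layer 1010–860 hPa: Δp = 150 hPa = 15000 Pa, q̄ = 0.011 kg/kg → 0.011 × 15000 / 9.8 = 16.84 mm
Layer 860–790 hPa: Δp = 70 hPa = 7000 Pa, q̄ = 0.0065 kg/kg → 0.0065 × 7000 / 9.8 = 4.64 mm
Layer 790–490 hPa: Δp = 300 hPa = 30000 Pa, q̄ = 0.0021 kg/kg → 0.0021 × 30000 / 9.8 = 6.43 mm
Layer 490–300 hPa: Δp = 190 hPa = 19000 Pa, q̄ = 0.0023 kg/kg → 0.0023 × 19000 / 9.8 = 4.46 mm
PW = 16.84 + 4.64 + 6.43 + 4.46 = 32.37 ≈ 32.4 mm.
Rainfall = ε × PW = 0.49 × 32.4 = 15.9 mm.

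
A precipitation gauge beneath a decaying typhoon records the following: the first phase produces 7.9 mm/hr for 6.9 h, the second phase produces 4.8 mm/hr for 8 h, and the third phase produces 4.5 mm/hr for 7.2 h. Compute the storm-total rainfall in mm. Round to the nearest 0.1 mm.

Total = Σ Rᵢ Δtᵢ = 7.9 × 6.9 + 4.8 × 8 + 4.5 × 7.2
      = 54.51 + 38.4 + 32.4 = 125.3 mm.

total ≈ 125.3 mm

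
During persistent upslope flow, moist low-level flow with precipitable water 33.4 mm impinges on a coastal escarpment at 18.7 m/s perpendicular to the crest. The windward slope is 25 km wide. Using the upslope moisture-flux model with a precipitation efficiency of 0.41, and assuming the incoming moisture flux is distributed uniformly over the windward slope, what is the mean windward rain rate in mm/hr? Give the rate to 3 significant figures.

R ≈ 36.9 mm/hr

Incoming column moisture flux per unit ridge length: F = V × PW = 18.7 × 33.4 = 624.58 mm·m/s.
Spread over the 25 km slope with efficiency ε = 0.41: R = ε·F/W = 0.41 × 624.58 / 25000 m = 1.024e-02 mm/s.
R = 1.024e-02 × 3600 = 36.9 mm/hr.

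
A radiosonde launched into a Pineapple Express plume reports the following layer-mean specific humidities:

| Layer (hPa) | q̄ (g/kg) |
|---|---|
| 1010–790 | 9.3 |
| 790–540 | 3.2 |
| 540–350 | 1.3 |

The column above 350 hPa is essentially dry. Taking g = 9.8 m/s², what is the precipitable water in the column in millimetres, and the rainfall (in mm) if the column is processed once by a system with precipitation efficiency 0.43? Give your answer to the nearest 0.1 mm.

Precipitable water is the column-integrated vapour mass per unit area: PW = (1/g) Σ q̄ Δp, with q in kg/kg and Δp in Pa (1 kg/m² of water = 1 mm).
Layer 1010–790 hPa: Δp = 220 hPa = 22000 Pa, q̄ = 0.0093 kg/kg → 0.0093 × 22000 / 9.8 = 20.88 mm
Layer 790–540 hPa: Δp = 250 hPa = 25000 Pa, q̄ = 0.0032 kg/kg → 0.0032 × 25000 / 9.8 = 8.16 mm
Layer 540–350 hPa: Δp = 190 hPa = 19000 Pa, q̄ = 0.0013 kg/kg → 0.0013 × 19000 / 9.8 = 2.52 mm
PW = 20.88 + 8.16 + 2.52 = 31.56 ≈ 31.6 mm.
Rainfall = ε × PW = 0.43 × 31.6 = 13.6 mm.

PW ≈ 31.6 mm; rainfall ≈ 13.6 mm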